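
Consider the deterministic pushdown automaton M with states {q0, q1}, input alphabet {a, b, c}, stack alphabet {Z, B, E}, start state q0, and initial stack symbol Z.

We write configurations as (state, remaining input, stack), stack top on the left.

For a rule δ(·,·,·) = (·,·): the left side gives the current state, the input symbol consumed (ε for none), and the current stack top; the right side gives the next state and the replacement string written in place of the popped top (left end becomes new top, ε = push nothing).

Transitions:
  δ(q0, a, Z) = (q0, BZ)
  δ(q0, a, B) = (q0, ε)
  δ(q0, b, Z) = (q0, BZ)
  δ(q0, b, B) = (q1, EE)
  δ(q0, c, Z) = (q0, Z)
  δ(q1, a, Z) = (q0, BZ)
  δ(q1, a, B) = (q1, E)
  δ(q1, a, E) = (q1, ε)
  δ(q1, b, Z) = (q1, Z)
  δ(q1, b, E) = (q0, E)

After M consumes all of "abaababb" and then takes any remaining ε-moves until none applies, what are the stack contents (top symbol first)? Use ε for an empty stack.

(q0, abaababb, Z)
  read a, top Z: go to q0, push BZ → (q0, baababb, BZ)
  read b, top B: go to q1, push EE → (q1, aababb, EEZ)
  read a, top E: go to q1, push ε → (q1, ababb, EZ)
  read a, top E: go to q1, push ε → (q1, babb, Z)
  read b, top Z: go to q1, push Z → (q1, abb, Z)
  read a, top Z: go to q0, push BZ → (q0, bb, BZ)
  read b, top B: go to q1, push EE → (q1, b, EEZ)
  read b, top E: go to q0, push E → (q0, ε, EEZ)
All input consumed in state q0 with stack EEZ.

EEZ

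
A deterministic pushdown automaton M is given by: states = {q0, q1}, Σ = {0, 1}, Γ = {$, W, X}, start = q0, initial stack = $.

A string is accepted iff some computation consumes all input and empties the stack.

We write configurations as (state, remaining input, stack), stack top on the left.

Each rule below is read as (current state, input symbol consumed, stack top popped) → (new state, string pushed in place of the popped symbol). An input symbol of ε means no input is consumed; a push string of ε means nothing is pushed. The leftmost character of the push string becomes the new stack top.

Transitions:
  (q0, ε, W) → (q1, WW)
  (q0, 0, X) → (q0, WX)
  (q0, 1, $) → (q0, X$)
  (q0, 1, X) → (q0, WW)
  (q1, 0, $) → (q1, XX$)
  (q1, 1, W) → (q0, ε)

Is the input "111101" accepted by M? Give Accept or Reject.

Reject

(q0, 111101, $)
  read 1, top $: go to q0, push X$ → (q0, 11101, X$)
  read 1, top X: go to q0, push WW → (q0, 1101, WW$)
  ε-move, top W: go to q1, push WW → (q1, 1101, WWW$)
  read 1, top W: go to q0, push ε → (q0, 101, WW$)
  ε-move, top W: go to q1, push WW → (q1, 101, WWW$)
  read 1, top W: go to q0, push ε → (q0, 01, WW$)
  ε-move, top W: go to q1, push WW → (q1, 01, WWW$)
No transition applies at (q1, 01, WWW$); input not fully consumed.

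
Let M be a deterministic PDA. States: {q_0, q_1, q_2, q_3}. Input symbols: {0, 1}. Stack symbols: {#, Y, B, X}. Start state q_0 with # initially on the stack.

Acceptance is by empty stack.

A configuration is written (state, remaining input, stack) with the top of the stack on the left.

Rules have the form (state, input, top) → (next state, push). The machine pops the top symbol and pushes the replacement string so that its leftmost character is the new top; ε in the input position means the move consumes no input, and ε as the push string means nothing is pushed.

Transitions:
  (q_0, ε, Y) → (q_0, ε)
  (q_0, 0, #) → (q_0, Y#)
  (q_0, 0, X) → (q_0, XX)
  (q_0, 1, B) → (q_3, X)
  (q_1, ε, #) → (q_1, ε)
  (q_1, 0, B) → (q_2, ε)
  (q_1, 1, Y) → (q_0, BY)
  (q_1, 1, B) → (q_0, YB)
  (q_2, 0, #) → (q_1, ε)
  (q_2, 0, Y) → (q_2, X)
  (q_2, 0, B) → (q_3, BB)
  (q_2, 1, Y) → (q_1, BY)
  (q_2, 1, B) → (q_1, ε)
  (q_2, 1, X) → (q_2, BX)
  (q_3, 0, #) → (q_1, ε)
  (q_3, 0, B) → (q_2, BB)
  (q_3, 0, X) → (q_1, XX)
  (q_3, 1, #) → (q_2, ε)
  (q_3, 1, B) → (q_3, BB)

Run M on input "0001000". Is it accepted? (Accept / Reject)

Reject

(q_0, 0001000, #)
  read 0, top #: go to q_0, push Y# → (q_0, 001000, Y#)
  ε-move, top Y: go to q_0, push ε → (q_0, 001000, #)
  read 0, top #: go to q_0, push Y# → (q_0, 01000, Y#)
  ε-move, top Y: go to q_0, push ε → (q_0, 01000, #)
  read 0, top #: go to q_0, push Y# → (q_0, 1000, Y#)
  ε-move, top Y: go to q_0, push ε → (q_0, 1000, #)
No transition applies at (q_0, 1000, #); input not fully consumed.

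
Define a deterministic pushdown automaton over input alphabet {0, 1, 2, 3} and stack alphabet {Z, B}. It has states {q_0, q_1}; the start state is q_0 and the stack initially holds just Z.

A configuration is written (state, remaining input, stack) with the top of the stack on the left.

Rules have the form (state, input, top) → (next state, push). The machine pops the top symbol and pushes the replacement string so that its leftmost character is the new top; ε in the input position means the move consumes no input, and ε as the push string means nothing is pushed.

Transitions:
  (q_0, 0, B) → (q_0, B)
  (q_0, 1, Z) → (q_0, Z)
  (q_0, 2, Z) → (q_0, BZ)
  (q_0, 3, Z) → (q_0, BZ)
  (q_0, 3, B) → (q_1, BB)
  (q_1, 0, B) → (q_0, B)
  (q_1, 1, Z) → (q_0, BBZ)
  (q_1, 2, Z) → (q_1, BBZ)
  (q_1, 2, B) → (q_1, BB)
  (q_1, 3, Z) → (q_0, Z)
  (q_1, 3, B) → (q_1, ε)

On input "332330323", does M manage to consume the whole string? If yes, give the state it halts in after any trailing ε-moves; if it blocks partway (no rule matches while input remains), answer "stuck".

(q_0, 332330323, Z)
  read 3, top Z: go to q_0, push BZ → (q_0, 32330323, BZ)
  read 3, top B: go to q_1, push BB → (q_1, 2330323, BBZ)
  read 2, top B: go to q_1, push BB → (q_1, 330323, BBBZ)
  read 3, top B: go to q_1, push ε → (q_1, 30323, BBZ)
  read 3, top B: go to q_1, push ε → (q_1, 0323, BZ)
  read 0, top B: go to q_0, push B → (q_0, 323, BZ)
  read 3, top B: go to q_1, push BB → (q_1, 23, BBZ)
  read 2, top B: go to q_1, push BB → (q_1, 3, BBBZ)
  read 3, top B: go to q_1, push ε → (q_1, ε, BBZ)
All input consumed; M is in state q_1.

q_1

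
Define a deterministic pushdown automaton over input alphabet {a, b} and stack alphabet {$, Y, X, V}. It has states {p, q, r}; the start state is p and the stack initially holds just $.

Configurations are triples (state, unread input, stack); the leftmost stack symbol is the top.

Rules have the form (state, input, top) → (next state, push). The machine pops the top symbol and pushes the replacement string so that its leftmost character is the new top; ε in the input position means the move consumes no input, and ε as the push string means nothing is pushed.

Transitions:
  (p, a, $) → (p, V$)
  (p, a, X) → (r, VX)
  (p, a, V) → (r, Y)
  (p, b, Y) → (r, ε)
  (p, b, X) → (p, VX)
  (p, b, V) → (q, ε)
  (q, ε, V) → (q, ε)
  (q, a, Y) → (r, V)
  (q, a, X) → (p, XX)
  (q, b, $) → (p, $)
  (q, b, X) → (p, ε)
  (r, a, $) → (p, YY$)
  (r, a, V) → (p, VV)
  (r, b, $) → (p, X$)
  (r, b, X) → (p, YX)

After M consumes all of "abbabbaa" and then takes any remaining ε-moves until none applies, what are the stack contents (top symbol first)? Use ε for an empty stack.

Y$

(p, abbabbaa, $)
  read a, top $: go to p, push V$ → (p, bbabbaa, V$)
  read b, top V: go to q, push ε → (q, babbaa, $)
  read b, top $: go to p, push $ → (p, abbaa, $)
  read a, top $: go to p, push V$ → (p, bbaa, V$)
  read b, top V: go to q, push ε → (q, baa, $)
  read b, top $: go to p, push $ → (p, aa, $)
  read a, top $: go to p, push V$ → (p, a, V$)
  read a, top V: go to r, push Y → (r, ε, Y$)
All input consumed in state r with stack Y$.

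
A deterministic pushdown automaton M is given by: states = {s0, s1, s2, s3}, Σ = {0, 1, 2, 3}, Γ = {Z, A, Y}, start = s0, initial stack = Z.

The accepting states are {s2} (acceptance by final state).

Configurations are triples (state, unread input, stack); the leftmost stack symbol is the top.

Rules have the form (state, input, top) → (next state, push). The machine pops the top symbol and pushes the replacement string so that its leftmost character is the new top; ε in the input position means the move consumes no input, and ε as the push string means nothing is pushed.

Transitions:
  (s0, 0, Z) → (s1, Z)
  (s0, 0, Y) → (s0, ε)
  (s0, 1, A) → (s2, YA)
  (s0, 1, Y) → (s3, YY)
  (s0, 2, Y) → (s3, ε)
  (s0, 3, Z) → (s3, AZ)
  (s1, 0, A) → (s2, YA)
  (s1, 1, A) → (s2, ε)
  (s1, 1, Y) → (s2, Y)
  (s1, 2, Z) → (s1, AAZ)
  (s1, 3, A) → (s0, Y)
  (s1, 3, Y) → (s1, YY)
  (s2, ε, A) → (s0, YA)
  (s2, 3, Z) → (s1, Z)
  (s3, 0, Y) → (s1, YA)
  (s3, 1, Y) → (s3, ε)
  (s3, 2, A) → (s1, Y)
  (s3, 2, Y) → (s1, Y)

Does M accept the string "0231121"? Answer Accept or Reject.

Accept

(s0, 0231121, Z)
  read 0, top Z: go to s1, push Z → (s1, 231121, Z)
  read 2, top Z: go to s1, push AAZ → (s1, 31121, AAZ)
  read 3, top A: go to s0, push Y → (s0, 1121, YAZ)
  read 1, top Y: go to s3, push YY → (s3, 121, YYAZ)
  read 1, top Y: go to s3, push ε → (s3, 21, YAZ)
  read 2, top Y: go to s1, push Y → (s1, 1, YAZ)
  read 1, top Y: go to s2, push Y → (s2, ε, YAZ)
All input consumed; state s2 ∈ F.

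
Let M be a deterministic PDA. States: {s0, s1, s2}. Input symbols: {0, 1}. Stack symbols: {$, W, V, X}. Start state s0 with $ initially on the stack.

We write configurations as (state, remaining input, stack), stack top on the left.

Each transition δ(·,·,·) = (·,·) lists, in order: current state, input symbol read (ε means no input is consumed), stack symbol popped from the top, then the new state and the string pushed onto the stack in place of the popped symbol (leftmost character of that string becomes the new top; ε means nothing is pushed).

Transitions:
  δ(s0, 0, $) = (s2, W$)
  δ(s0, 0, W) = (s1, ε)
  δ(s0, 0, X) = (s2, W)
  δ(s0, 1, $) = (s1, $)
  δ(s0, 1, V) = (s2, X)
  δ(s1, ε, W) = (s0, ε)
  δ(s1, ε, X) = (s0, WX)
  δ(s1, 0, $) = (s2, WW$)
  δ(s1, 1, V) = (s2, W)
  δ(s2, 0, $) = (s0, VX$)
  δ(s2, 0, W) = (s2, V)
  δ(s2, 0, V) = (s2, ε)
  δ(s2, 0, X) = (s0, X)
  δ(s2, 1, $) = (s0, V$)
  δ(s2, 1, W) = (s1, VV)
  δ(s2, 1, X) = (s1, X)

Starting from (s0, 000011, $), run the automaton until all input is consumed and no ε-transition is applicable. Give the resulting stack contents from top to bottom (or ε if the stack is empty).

(s0, 000011, $)
  read 0, top $: go to s2, push W$ → (s2, 00011, W$)
  read 0, top W: go to s2, push V → (s2, 0011, V$)
  read 0, top V: go to s2, push ε → (s2, 011, $)
  read 0, top $: go to s0, push VX$ → (s0, 11, VX$)
  read 1, top V: go to s2, push X → (s2, 1, XX$)
  read 1, top X: go to s1, push X → (s1, ε, XX$)
  ε-move, top X: go to s0, push WX → (s0, ε, WXX$)
All input consumed in state s0 with stack WXX$.

WXX$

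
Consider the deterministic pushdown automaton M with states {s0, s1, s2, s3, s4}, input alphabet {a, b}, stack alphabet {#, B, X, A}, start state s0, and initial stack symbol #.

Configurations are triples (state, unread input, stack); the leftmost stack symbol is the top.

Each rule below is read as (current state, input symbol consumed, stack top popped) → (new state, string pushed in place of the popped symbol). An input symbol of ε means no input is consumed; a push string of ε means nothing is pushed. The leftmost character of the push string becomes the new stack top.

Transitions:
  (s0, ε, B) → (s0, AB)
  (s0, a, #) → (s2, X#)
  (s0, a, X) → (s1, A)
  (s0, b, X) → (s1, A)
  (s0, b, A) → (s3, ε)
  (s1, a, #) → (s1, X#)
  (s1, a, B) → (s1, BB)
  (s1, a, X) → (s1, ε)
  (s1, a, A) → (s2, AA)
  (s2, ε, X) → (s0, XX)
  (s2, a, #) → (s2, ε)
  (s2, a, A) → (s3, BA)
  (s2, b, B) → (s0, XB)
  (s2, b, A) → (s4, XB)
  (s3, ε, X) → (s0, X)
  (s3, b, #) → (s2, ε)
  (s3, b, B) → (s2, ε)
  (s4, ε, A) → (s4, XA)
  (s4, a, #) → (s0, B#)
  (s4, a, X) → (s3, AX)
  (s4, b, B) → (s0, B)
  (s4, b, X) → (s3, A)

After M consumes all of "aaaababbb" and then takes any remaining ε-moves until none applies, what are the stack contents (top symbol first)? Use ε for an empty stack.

ABAX#

(s0, aaaababbb, #)
  read a, top #: go to s2, push X# → (s2, aaababbb, X#)
  ε-move, top X: go to s0, push XX → (s0, aaababbb, XX#)
  read a, top X: go to s1, push A → (s1, aababbb, AX#)
  read a, top A: go to s2, push AA → (s2, ababbb, AAX#)
  read a, top A: go to s3, push BA → (s3, babbb, BAAX#)
  read b, top B: go to s2, push ε → (s2, abbb, AAX#)
  read a, top A: go to s3, push BA → (s3, bbb, BAAX#)
  read b, top B: go to s2, push ε → (s2, bb, AAX#)
  read b, top A: go to s4, push XB → (s4, b, XBAX#)
  read b, top X: go to s3, push A → (s3, ε, ABAX#)
All input consumed in state s3 with stack ABAX#.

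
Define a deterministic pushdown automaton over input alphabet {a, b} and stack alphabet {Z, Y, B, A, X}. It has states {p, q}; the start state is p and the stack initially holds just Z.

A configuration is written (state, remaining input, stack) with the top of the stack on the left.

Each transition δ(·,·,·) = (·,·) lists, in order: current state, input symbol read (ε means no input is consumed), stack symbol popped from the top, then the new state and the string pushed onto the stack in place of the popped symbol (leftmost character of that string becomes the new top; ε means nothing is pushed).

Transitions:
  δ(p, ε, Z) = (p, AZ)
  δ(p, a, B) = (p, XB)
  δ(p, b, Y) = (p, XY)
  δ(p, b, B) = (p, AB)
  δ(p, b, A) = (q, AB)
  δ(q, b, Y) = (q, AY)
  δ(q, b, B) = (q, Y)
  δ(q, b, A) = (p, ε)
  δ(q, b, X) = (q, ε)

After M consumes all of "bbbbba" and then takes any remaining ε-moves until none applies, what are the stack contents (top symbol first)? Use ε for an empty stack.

(p, bbbbba, Z) ⊢ (p, bbbbba, AZ) ⊢ (q, bbbba, ABZ) ⊢ (p, bbba, BZ) ⊢ (p, bba, ABZ) ⊢ (q, ba, ABBZ) ⊢ (p, a, BBZ) ⊢ (p, ε, XBBZ)
All input consumed in state p with stack XBBZ.

XBBZ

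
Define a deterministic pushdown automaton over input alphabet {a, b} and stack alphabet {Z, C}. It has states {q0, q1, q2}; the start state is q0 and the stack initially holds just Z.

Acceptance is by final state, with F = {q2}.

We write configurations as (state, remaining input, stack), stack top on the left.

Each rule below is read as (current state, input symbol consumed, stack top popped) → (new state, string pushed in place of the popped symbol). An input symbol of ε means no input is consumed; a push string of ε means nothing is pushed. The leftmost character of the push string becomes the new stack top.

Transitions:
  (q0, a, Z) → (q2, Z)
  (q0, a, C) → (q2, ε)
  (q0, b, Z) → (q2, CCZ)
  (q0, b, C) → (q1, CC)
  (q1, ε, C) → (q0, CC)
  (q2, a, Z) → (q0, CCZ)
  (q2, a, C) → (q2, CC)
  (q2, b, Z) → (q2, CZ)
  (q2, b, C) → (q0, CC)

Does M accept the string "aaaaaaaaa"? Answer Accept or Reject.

Accept

(q0, aaaaaaaaa, Z)
  read a, top Z: go to q2, push Z → (q2, aaaaaaaa, Z)
  read a, top Z: go to q0, push CCZ → (q0, aaaaaaa, CCZ)
  read a, top C: go to q2, push ε → (q2, aaaaaa, CZ)
  read a, top C: go to q2, push CC → (q2, aaaaa, CCZ)
  read a, top C: go to q2, push CC → (q2, aaaa, CCCZ)
  read a, top C: go to q2, push CC → (q2, aaa, CCCCZ)
  read a, top C: go to q2, push CC → (q2, aa, CCCCCZ)
  read a, top C: go to q2, push CC → (q2, a, CCCCCCZ)
  read a, top C: go to q2, push CC → (q2, ε, CCCCCCCZ)
All input consumed; state q2 ∈ F.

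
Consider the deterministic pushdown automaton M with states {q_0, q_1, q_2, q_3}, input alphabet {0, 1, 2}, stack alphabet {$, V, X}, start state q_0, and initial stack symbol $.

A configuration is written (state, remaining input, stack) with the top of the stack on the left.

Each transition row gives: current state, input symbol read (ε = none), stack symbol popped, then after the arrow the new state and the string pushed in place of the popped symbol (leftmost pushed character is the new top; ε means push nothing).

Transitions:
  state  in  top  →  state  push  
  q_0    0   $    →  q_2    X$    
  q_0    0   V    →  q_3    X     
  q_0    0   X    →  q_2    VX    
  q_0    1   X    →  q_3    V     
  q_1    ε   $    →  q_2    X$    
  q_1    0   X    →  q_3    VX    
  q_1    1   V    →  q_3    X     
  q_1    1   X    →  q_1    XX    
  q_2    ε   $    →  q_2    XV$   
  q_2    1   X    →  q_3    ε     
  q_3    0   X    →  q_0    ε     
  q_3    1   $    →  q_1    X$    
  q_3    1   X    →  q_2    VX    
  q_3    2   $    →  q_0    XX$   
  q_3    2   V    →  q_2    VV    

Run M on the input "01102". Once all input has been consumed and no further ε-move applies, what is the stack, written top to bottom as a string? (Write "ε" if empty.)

VVX$

(q_0, 01102, $)
  read 0, top $: go to q_2, push X$ → (q_2, 1102, X$)
  read 1, top X: go to q_3, push ε → (q_3, 102, $)
  read 1, top $: go to q_1, push X$ → (q_1, 02, X$)
  read 0, top X: go to q_3, push VX → (q_3, 2, VX$)
  read 2, top V: go to q_2, push VV → (q_2, ε, VVX$)
All input consumed in state q_2 with stack VVX$.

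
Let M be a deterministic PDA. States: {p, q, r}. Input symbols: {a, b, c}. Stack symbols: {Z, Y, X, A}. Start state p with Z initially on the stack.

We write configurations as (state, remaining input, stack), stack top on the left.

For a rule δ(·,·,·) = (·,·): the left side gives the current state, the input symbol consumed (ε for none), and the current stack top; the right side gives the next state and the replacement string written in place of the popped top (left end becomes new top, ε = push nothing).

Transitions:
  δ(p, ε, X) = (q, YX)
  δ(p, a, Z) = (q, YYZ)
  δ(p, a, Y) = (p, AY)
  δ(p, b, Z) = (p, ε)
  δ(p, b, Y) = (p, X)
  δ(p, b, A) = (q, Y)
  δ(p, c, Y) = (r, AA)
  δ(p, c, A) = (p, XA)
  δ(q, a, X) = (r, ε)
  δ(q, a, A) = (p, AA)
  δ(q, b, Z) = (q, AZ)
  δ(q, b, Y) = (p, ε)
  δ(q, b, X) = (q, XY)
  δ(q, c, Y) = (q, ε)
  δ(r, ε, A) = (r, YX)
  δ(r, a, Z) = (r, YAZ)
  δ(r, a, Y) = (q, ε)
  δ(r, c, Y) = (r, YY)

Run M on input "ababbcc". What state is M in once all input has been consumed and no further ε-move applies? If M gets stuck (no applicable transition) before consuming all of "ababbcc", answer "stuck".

(p, ababbcc, Z) ⊢ (q, babbcc, YYZ) ⊢ (p, abbcc, YZ) ⊢ (p, bbcc, AYZ) ⊢ (q, bcc, YYZ) ⊢ (p, cc, YZ) ⊢ (r, c, AAZ) ⊢ (r, c, YXAZ) ⊢ (r, ε, YYXAZ)
All input consumed; M is in state r.

r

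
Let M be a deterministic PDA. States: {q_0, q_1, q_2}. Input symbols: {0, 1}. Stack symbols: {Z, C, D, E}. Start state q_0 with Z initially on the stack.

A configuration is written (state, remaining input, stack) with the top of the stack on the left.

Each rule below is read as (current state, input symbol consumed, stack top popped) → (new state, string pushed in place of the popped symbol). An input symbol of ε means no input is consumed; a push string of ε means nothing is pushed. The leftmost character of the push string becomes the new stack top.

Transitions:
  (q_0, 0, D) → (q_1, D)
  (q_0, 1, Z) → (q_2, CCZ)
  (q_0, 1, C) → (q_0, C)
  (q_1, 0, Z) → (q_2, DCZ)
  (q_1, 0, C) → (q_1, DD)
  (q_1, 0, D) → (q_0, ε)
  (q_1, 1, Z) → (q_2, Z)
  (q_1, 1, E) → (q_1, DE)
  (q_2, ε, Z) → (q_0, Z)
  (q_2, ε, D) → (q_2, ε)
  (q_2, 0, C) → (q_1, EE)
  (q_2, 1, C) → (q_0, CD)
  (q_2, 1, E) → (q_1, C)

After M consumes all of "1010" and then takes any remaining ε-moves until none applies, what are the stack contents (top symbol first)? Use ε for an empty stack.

EECZ

(q_0, 1010, Z)
  read 1, top Z: go to q_2, push CCZ → (q_2, 010, CCZ)
  read 0, top C: go to q_1, push EE → (q_1, 10, EECZ)
  read 1, top E: go to q_1, push DE → (q_1, 0, DEECZ)
  read 0, top D: go to q_0, push ε → (q_0, ε, EECZ)
All input consumed in state q_0 with stack EECZ.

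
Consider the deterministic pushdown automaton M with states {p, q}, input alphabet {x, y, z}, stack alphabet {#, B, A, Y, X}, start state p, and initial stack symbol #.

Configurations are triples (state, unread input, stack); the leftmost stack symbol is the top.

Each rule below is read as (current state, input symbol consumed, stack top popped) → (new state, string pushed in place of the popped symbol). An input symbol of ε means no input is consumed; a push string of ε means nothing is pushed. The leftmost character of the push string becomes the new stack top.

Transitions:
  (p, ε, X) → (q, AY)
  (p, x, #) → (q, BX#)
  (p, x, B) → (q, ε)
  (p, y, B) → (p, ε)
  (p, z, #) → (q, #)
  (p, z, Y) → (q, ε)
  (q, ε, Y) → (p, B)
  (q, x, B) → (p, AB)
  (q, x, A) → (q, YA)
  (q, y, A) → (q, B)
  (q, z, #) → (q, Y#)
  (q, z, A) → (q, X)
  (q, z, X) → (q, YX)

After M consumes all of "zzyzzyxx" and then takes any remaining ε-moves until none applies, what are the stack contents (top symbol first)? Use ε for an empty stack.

ABX#

(p, zzyzzyxx, #)
  read z, top #: go to q, push # → (q, zyzzyxx, #)
  read z, top #: go to q, push Y# → (q, yzzyxx, Y#)
  ε-move, top Y: go to p, push B → (p, yzzyxx, B#)
  read y, top B: go to p, push ε → (p, zzyxx, #)
  read z, top #: go to q, push # → (q, zyxx, #)
  read z, top #: go to q, push Y# → (q, yxx, Y#)
  ε-move, top Y: go to p, push B → (p, yxx, B#)
  read y, top B: go to p, push ε → (p, xx, #)
  read x, top #: go to q, push BX# → (q, x, BX#)
  read x, top B: go to p, push AB → (p, ε, ABX#)
All input consumed in state p with stack ABX#.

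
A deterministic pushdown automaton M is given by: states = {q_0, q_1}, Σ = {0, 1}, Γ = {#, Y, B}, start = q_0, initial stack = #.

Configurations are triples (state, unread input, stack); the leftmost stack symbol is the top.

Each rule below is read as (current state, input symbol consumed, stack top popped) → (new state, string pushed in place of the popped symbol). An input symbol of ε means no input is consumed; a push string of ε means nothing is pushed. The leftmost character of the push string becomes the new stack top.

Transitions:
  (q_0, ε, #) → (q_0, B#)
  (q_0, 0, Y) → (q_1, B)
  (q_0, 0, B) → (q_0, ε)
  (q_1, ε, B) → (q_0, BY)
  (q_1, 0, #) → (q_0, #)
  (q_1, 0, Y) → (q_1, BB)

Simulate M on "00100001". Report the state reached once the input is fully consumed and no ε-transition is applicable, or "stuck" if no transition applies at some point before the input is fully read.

stuck

(q_0, 00100001, #) ⊢ (q_0, 00100001, B#) ⊢ (q_0, 0100001, #) ⊢ (q_0, 0100001, B#) ⊢ (q_0, 100001, #) ⊢ (q_0, 100001, B#)
No transition for (q_0, 1, top B); M blocks with input 100001 remaining.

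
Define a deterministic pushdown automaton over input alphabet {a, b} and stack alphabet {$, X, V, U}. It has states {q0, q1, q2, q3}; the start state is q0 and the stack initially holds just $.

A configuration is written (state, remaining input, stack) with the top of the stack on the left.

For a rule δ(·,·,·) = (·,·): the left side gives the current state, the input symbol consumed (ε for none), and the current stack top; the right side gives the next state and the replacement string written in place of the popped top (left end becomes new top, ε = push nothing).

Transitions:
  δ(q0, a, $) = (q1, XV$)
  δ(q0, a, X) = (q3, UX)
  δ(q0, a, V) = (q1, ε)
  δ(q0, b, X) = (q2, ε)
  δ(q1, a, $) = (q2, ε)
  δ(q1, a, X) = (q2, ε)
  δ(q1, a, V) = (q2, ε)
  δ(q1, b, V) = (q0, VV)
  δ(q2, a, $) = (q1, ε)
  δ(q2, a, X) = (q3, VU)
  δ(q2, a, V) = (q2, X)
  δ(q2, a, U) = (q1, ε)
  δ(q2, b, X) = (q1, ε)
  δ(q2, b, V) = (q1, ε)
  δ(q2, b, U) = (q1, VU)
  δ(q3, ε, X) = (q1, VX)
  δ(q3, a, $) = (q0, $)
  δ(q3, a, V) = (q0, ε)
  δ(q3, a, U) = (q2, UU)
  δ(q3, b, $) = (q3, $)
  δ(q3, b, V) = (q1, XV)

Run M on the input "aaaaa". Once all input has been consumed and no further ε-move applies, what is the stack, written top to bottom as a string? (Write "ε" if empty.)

(q0, aaaaa, $)
  read a, top $: go to q1, push XV$ → (q1, aaaa, XV$)
  read a, top X: go to q2, push ε → (q2, aaa, V$)
  read a, top V: go to q2, push X → (q2, aa, X$)
  read a, top X: go to q3, push VU → (q3, a, VU$)
  read a, top V: go to q0, push ε → (q0, ε, U$)
All input consumed in state q0 with stack U$.

U$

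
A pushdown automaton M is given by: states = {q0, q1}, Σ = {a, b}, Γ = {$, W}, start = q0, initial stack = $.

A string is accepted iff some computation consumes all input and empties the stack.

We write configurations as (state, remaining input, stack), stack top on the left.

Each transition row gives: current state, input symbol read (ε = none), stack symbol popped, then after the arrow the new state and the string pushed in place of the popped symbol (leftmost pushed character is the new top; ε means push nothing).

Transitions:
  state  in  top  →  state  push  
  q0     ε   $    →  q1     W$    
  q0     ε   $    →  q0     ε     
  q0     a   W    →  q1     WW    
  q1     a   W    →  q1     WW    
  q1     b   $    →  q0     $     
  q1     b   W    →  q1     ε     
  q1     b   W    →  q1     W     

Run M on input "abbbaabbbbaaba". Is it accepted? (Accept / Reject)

No computation consumes all input and empties the stack.

Reject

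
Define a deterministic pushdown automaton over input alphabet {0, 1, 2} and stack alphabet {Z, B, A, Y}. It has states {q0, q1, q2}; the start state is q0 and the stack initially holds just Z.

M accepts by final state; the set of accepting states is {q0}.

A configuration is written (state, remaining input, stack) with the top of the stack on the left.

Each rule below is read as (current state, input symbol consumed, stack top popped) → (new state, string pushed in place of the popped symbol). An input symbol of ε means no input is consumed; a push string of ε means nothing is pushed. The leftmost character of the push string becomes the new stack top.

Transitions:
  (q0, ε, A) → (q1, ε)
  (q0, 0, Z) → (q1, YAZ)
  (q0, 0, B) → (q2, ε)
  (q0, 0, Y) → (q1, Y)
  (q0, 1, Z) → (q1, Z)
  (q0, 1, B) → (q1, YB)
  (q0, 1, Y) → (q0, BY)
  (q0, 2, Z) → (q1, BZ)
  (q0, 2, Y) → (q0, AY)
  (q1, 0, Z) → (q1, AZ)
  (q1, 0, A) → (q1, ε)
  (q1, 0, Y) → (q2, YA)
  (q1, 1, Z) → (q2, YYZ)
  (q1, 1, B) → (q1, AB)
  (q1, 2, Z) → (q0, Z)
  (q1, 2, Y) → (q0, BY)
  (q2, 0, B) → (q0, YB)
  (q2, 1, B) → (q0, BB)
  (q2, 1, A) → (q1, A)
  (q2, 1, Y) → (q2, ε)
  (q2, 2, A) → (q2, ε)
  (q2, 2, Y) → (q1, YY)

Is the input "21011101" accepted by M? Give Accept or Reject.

(q0, 21011101, Z)
  read 2, top Z: go to q1, push BZ → (q1, 1011101, BZ)
  read 1, top B: go to q1, push AB → (q1, 011101, ABZ)
  read 0, top A: go to q1, push ε → (q1, 11101, BZ)
  read 1, top B: go to q1, push AB → (q1, 1101, ABZ)
No transition applies at (q1, 1101, ABZ); input not fully consumed.

Reject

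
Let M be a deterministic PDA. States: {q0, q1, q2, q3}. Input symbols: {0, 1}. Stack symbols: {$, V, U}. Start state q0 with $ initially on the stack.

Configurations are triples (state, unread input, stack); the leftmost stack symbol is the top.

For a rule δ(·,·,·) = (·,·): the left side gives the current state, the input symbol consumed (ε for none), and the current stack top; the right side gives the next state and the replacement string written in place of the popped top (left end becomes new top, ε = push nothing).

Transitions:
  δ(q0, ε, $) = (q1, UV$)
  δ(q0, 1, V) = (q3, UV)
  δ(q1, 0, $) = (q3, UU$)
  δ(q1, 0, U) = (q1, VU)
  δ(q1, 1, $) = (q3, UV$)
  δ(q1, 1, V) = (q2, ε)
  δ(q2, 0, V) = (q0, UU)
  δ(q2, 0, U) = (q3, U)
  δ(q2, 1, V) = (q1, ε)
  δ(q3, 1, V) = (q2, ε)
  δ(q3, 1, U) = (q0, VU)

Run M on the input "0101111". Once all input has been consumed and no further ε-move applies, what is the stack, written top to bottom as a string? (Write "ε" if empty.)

(q0, 0101111, $)
  ε-move, top $: go to q1, push UV$ → (q1, 0101111, UV$)
  read 0, top U: go to q1, push VU → (q1, 101111, VUV$)
  read 1, top V: go to q2, push ε → (q2, 01111, UV$)
  read 0, top U: go to q3, push U → (q3, 1111, UV$)
  read 1, top U: go to q0, push VU → (q0, 111, VUV$)
  read 1, top V: go to q3, push UV → (q3, 11, UVUV$)
  read 1, top U: go to q0, push VU → (q0, 1, VUVUV$)
  read 1, top V: go to q3, push UV → (q3, ε, UVUVUV$)
All input consumed in state q3 with stack UVUVUV$.

UVUVUV$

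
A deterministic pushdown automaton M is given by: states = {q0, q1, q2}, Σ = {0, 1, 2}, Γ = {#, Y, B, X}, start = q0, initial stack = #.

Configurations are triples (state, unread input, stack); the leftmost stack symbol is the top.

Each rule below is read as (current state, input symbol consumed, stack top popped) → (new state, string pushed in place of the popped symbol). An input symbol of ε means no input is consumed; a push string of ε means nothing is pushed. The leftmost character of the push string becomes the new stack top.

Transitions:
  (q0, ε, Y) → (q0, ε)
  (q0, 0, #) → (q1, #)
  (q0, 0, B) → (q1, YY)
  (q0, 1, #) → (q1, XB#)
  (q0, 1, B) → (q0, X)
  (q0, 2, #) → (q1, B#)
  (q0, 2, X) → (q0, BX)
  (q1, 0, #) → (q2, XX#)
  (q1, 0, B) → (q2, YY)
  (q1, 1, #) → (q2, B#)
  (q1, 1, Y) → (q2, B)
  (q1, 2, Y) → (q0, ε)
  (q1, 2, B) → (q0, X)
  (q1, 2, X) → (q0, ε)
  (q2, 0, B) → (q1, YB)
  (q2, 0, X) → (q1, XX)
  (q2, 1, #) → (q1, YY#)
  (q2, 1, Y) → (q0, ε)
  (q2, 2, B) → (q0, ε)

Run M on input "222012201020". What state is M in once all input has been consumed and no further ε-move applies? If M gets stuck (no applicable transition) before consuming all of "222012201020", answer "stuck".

(q0, 222012201020, #) ⊢ (q1, 22012201020, B#) ⊢ (q0, 2012201020, X#) ⊢ (q0, 012201020, BX#) ⊢ (q1, 12201020, YYX#) ⊢ (q2, 2201020, BYX#) ⊢ (q0, 201020, YX#) ⊢ (q0, 201020, X#) ⊢ (q0, 01020, BX#) ⊢ (q1, 1020, YYX#) ⊢ (q2, 020, BYX#) ⊢ (q1, 20, YBYX#) ⊢ (q0, 0, BYX#) ⊢ (q1, ε, YYYX#)
All input consumed; M is in state q1.

q1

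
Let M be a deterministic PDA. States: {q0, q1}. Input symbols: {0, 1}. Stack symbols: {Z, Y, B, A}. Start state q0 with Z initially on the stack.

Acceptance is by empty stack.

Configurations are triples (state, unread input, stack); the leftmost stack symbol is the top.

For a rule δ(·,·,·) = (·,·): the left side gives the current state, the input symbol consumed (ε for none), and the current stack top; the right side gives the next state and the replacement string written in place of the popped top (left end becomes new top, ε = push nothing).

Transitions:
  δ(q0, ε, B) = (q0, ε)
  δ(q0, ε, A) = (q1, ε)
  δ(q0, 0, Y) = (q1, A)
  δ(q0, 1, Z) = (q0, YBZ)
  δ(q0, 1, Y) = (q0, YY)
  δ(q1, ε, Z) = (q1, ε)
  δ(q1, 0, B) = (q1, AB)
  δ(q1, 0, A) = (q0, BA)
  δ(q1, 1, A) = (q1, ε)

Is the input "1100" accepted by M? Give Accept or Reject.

(q0, 1100, Z)
  read 1, top Z: go to q0, push YBZ → (q0, 100, YBZ)
  read 1, top Y: go to q0, push YY → (q0, 00, YYBZ)
  read 0, top Y: go to q1, push A → (q1, 0, AYBZ)
  read 0, top A: go to q0, push BA → (q0, ε, BAYBZ)
  ε-move, top B: go to q0, push ε → (q0, ε, AYBZ)
  ε-move, top A: go to q1, push ε → (q1, ε, YBZ)
All input consumed; stack is YBZ, not empty, and no further ε-move applies.

Reject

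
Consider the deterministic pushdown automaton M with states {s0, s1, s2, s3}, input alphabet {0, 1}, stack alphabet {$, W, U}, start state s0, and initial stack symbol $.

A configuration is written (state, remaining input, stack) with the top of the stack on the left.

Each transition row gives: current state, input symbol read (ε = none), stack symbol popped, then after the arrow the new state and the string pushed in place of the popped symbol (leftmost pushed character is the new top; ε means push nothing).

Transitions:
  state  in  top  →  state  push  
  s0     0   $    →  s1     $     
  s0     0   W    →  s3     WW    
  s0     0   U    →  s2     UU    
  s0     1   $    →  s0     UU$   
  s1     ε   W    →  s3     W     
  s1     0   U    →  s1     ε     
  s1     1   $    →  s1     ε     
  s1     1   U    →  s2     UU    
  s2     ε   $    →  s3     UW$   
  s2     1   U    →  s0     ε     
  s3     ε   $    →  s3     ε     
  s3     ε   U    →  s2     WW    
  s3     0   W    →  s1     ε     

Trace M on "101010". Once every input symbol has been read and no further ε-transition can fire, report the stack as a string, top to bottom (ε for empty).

UUU$

(s0, 101010, $)
  read 1, top $: go to s0, push UU$ → (s0, 01010, UU$)
  read 0, top U: go to s2, push UU → (s2, 1010, UUU$)
  read 1, top U: go to s0, push ε → (s0, 010, UU$)
  read 0, top U: go to s2, push UU → (s2, 10, UUU$)
  read 1, top U: go to s0, push ε → (s0, 0, UU$)
  read 0, top U: go to s2, push UU → (s2, ε, UUU$)
All input consumed in state s2 with stack UUU$.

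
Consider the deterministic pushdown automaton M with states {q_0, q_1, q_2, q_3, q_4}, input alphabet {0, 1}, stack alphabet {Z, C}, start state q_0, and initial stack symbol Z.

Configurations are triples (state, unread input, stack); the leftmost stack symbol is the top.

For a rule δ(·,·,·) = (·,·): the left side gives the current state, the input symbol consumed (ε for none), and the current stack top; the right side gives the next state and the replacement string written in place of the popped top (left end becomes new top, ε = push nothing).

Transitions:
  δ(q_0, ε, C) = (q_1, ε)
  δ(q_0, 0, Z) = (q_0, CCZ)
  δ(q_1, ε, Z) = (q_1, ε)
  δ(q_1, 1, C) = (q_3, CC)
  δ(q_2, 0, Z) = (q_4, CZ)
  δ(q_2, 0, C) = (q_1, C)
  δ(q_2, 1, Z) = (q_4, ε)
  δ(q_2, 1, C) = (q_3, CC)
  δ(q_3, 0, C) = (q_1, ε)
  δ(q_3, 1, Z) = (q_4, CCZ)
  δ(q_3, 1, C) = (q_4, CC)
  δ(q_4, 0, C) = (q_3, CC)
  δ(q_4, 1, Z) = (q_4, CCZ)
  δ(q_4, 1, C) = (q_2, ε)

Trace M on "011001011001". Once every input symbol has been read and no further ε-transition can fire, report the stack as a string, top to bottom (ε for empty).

(q_0, 011001011001, Z) ⊢ (q_0, 11001011001, CCZ) ⊢ (q_1, 11001011001, CZ) ⊢ (q_3, 1001011001, CCZ) ⊢ (q_4, 001011001, CCCZ) ⊢ (q_3, 01011001, CCCCZ) ⊢ (q_1, 1011001, CCCZ) ⊢ (q_3, 011001, CCCCZ) ⊢ (q_1, 11001, CCCZ) ⊢ (q_3, 1001, CCCCZ) ⊢ (q_4, 001, CCCCCZ) ⊢ (q_3, 01, CCCCCCZ) ⊢ (q_1, 1, CCCCCZ) ⊢ (q_3, ε, CCCCCCZ)
All input consumed in state q_3 with stack CCCCCCZ.

CCCCCCZ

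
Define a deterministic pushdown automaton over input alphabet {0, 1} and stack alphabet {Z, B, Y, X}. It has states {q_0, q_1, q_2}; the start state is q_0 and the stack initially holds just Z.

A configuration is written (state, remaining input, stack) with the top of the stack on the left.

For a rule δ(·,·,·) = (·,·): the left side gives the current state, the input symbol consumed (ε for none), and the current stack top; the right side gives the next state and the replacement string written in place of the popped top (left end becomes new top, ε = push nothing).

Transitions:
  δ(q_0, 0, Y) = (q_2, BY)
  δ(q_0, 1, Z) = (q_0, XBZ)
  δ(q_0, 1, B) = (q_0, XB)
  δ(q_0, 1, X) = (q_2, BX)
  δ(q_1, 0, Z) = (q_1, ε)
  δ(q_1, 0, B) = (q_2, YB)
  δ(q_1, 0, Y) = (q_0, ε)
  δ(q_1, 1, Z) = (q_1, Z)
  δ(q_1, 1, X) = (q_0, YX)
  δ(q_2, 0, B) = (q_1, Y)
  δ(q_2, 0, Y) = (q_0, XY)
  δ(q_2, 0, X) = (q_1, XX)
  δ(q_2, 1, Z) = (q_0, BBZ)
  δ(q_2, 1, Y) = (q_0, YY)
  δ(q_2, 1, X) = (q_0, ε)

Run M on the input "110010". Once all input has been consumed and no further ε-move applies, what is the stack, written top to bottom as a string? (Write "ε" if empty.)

(q_0, 110010, Z)
  read 1, top Z: go to q_0, push XBZ → (q_0, 10010, XBZ)
  read 1, top X: go to q_2, push BX → (q_2, 0010, BXBZ)
  read 0, top B: go to q_1, push Y → (q_1, 010, YXBZ)
  read 0, top Y: go to q_0, push ε → (q_0, 10, XBZ)
  read 1, top X: go to q_2, push BX → (q_2, 0, BXBZ)
  read 0, top B: go to q_1, push Y → (q_1, ε, YXBZ)
All input consumed in state q_1 with stack YXBZ.

YXBZ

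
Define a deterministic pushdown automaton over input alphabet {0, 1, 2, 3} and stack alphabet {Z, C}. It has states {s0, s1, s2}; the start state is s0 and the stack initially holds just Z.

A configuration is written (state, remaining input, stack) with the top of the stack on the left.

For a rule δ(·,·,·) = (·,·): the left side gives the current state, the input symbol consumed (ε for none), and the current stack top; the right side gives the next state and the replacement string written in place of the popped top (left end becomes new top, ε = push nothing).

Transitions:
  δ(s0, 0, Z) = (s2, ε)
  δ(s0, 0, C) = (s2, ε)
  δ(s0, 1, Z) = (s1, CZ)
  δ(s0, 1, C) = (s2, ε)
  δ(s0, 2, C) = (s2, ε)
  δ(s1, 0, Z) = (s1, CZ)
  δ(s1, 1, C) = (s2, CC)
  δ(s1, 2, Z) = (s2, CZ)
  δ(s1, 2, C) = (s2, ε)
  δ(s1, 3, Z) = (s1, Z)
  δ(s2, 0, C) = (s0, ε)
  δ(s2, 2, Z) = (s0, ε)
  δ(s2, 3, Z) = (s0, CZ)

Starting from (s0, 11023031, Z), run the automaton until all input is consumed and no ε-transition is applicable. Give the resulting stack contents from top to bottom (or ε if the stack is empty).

Z

(s0, 11023031, Z)
  read 1, top Z: go to s1, push CZ → (s1, 1023031, CZ)
  read 1, top C: go to s2, push CC → (s2, 023031, CCZ)
  read 0, top C: go to s0, push ε → (s0, 23031, CZ)
  read 2, top C: go to s2, push ε → (s2, 3031, Z)
  read 3, top Z: go to s0, push CZ → (s0, 031, CZ)
  read 0, top C: go to s2, push ε → (s2, 31, Z)
  read 3, top Z: go to s0, push CZ → (s0, 1, CZ)
  read 1, top C: go to s2, push ε → (s2, ε, Z)
All input consumed in state s2 with stack Z.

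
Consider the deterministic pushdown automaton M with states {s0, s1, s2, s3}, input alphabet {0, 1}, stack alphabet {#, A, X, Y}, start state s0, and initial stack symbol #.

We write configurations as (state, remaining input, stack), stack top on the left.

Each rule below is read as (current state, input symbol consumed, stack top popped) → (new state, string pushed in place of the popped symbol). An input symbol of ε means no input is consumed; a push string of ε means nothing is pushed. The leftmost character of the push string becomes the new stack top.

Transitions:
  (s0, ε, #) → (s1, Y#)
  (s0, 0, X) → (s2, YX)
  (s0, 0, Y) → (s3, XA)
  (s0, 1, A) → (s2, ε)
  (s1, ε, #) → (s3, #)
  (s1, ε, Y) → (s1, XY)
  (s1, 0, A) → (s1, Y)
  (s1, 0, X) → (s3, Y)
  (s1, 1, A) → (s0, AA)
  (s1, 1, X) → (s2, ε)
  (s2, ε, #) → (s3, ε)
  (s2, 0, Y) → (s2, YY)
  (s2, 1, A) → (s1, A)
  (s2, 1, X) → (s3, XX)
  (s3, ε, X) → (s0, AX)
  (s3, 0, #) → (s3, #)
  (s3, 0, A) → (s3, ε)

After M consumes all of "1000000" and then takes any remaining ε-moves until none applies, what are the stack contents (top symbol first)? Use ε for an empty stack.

YYYYYYY#

(s0, 1000000, #)
  ε-move, top #: go to s1, push Y# → (s1, 1000000, Y#)
  ε-move, top Y: go to s1, push XY → (s1, 1000000, XY#)
  read 1, top X: go to s2, push ε → (s2, 000000, Y#)
  read 0, top Y: go to s2, push YY → (s2, 00000, YY#)
  read 0, top Y: go to s2, push YY → (s2, 0000, YYY#)
  read 0, top Y: go to s2, push YY → (s2, 000, YYYY#)
  read 0, top Y: go to s2, push YY → (s2, 00, YYYYY#)
  read 0, top Y: go to s2, push YY → (s2, 0, YYYYYY#)
  read 0, top Y: go to s2, push YY → (s2, ε, YYYYYYY#)
All input consumed in state s2 with stack YYYYYYY#.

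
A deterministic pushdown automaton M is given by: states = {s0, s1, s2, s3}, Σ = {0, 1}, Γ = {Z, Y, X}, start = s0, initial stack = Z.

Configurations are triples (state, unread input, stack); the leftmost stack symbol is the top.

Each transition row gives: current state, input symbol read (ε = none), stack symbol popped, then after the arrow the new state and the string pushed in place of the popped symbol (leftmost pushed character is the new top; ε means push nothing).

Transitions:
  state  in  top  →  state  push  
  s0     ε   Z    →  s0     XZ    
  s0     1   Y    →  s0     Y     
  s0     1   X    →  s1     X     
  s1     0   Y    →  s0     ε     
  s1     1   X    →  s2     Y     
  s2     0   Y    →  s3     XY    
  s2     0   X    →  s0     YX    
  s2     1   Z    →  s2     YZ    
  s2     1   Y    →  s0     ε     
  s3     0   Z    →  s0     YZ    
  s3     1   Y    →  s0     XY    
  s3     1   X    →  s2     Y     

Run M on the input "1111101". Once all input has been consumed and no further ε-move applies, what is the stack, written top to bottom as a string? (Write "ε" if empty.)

(s0, 1111101, Z)
  ε-move, top Z: go to s0, push XZ → (s0, 1111101, XZ)
  read 1, top X: go to s1, push X → (s1, 111101, XZ)
  read 1, top X: go to s2, push Y → (s2, 11101, YZ)
  read 1, top Y: go to s0, push ε → (s0, 1101, Z)
  ε-move, top Z: go to s0, push XZ → (s0, 1101, XZ)
  read 1, top X: go to s1, push X → (s1, 101, XZ)
  read 1, top X: go to s2, push Y → (s2, 01, YZ)
  read 0, top Y: go to s3, push XY → (s3, 1, XYZ)
  read 1, top X: go to s2, push Y → (s2, ε, YYZ)
All input consumed in state s2 with stack YYZ.

YYZ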